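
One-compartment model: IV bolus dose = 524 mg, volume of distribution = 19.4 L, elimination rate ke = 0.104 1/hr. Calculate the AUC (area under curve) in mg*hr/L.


C0 = Dose/Vd = 524/19.4 = 27.0103 mg/L
AUC = C0/ke = 27.0103/0.104
AUC = 259.7 mg*hr/L


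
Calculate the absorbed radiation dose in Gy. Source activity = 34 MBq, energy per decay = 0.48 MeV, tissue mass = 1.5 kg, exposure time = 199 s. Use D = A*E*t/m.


A = 34 MBq = 3.4000e+07 Bq
E = 0.48 MeV = 7.6896e-14 J
D = A*E*t/m = 3.4000e+07*7.6896e-14*199/1.5
D = 3.4685e-04 Gy


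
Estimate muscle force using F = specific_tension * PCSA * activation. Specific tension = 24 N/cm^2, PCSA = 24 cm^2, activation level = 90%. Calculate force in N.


F = sigma * PCSA * activation
F = 24 * 24 * 0.9
F = 518.4 N


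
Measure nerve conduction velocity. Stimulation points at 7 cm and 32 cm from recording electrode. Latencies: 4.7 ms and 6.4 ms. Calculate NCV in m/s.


Distance = (32 - 7) / 100 = 0.25 m
dt = (6.4 - 4.7) / 1000 = 0.0017 s
NCV = dist / dt = 147.1 m/s


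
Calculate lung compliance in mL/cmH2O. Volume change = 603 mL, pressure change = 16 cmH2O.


C = dV / dP
C = 603 / 16
C = 37.69 mL/cmH2O


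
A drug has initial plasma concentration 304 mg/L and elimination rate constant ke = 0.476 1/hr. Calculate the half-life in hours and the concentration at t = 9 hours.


t_half = ln(2) / ke = 0.693147 / 0.476 = 1.456 hr
C(t) = C0 * exp(-ke*t) = 304 * exp(-0.476*9)
C(9) = 4.191 mg/L


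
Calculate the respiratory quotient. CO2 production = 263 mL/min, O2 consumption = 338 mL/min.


RQ = VCO2 / VO2
RQ = 263 / 338
RQ = 0.7781


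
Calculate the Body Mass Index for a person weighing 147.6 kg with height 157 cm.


BMI = weight / height^2
height = 157 cm = 1.57 m
BMI = 147.6 / 1.57^2
BMI = 59.88 kg/m^2


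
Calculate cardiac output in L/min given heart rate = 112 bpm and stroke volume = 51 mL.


CO = HR * SV
CO = 112 * 51 / 1000
CO = 5.712 L/min


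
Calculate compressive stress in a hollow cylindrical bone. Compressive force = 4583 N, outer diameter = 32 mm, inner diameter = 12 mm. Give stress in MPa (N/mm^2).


A = pi*(r_o^2 - r_i^2)
r_o = 16 mm, r_i = 6 mm
A = 691.15 mm^2
sigma = F/A = 4583 / 691.15
sigma = 6.631 MPa


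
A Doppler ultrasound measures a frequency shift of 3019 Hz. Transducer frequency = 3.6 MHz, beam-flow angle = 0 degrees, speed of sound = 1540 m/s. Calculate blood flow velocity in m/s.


v = fd * c / (2 * f0 * cos(theta))
v = 3019 * 1540 / (2 * 3.6000e+06 * cos(0))
v = 0.6457 m/s


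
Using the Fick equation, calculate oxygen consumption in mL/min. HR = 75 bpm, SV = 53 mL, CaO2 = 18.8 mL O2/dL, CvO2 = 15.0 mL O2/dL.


CO = HR*SV = 75*53/1000 = 3.975 L/min
a-v O2 diff = 18.8 - 15.0 = 3.8 mL/dL
VO2 = CO * (CaO2-CvO2) * 10 dL/L
VO2 = 3.975 * 3.8 * 10
VO2 = 151.1 mL/min


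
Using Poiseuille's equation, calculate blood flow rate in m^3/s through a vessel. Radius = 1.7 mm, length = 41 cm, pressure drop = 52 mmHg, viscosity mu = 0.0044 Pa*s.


Q = pi*r^4*dP / (8*mu*L)
r = 0.0017 m, L = 0.41 m
dP = 52 mmHg = 6932.744 Pa
Q = 1.2604e-05 m^3/s


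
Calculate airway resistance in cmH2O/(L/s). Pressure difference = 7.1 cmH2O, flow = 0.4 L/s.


R = dP / flow
R = 7.1 / 0.4
R = 17.75 cmH2O/(L/s)


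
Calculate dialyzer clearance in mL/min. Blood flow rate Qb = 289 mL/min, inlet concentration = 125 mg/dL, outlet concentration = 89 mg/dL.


K = Qb * (Cb_in - Cb_out) / Cb_in
K = 289 * (125 - 89) / 125
K = 83.23 mL/min


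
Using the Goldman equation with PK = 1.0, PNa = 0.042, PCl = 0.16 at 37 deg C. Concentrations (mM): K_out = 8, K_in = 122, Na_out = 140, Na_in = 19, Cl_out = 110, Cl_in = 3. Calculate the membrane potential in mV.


Vm = (RT/F)*ln((PK*Ko + PNa*Nao + PCl*Cli)/(PK*Ki + PNa*Nai + PCl*Clo))
Numer = 14.36, Denom = 140.398
Vm = -60.93 mV


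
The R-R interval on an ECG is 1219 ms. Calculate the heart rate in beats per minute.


HR = 60 / RR_interval(s)
RR = 1219 ms = 1.219 s
HR = 60 / 1.219 = 49.22 bpm


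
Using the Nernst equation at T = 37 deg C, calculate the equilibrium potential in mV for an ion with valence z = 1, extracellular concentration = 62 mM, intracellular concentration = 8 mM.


E = (RT/(zF)) * ln(C_out/C_in)
T = 37 + 273.15 = 310.15 K
E = (8.314 * 310.15 / (1 * 96485)) * ln(62/8)
E = 54.73 mV


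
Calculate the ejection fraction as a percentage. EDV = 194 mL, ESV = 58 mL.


SV = EDV - ESV = 194 - 58 = 136 mL
EF = SV/EDV * 100 = 136/194 * 100
EF = 70.1%


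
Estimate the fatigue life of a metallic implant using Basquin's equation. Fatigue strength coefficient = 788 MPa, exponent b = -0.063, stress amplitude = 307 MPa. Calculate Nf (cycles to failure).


sigma_a = sigma_f' * (2Nf)^b
2Nf = (sigma_a/sigma_f')^(1/b)
2Nf = (307/788)^(1/-0.063)
2Nf = 3149341.2
Nf = 1.5747e+06


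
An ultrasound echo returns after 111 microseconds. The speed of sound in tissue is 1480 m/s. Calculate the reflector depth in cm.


depth = c * t / 2
t = 111 us = 1.1100e-04 s
depth = 1480 * 1.1100e-04 / 2
depth = 0.08214 m = 8.214 cm


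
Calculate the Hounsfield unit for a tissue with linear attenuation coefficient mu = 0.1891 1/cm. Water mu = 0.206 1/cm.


HU = ((mu_tissue - mu_water) / mu_water) * 1000
HU = ((0.1891 - 0.206) / 0.206) * 1000
HU = -82.04


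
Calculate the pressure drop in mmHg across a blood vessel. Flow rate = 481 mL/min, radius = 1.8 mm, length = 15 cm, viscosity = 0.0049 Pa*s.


dP = 8*mu*L*Q / (pi*r^4)
Q = 481 mL/min = 8.01667e-06 m^3/s
dP = 1429.33 Pa = 1429.33 / 133.322 mmHg = 10.72 mmHg


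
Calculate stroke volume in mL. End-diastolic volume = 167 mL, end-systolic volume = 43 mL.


SV = EDV - ESV
SV = 167 - 43
SV = 124 mL


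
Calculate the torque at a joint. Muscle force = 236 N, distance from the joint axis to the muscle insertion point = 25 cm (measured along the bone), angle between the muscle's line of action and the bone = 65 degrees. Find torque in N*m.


Torque = F * d * sin(theta)   (moment arm = d*sin(theta))
d = 25 cm = 0.25 m
Torque = 236 * 0.25 * sin(65)
Torque = 53.47 N*m


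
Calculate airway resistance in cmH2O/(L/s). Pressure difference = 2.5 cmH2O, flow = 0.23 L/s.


R = dP / flow
R = 2.5 / 0.23
R = 10.87 cmH2O/(L/s)


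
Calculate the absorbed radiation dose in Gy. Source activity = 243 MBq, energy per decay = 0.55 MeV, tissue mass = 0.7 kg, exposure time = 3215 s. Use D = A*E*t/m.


A = 243 MBq = 2.4300e+08 Bq
E = 0.55 MeV = 8.811e-14 J
D = A*E*t/m = 2.4300e+08*8.811e-14*3215/0.7
D = 0.09834 Gy


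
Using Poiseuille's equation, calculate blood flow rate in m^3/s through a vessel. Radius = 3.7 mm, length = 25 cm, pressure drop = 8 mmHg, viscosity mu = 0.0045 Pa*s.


Q = pi*r^4*dP / (8*mu*L)
r = 0.0037 m, L = 0.25 m
dP = 8 mmHg = 1066.576 Pa
Q = 6.9776e-05 m^3/s


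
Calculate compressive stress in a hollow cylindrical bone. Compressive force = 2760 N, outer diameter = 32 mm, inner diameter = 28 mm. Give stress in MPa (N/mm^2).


A = pi*(r_o^2 - r_i^2)
r_o = 16 mm, r_i = 14 mm
A = 188.496 mm^2
sigma = F/A = 2760 / 188.496
sigma = 14.64 MPa


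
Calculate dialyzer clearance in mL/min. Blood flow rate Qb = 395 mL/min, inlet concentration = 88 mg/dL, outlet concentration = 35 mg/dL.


K = Qb * (Cb_in - Cb_out) / Cb_in
K = 395 * (88 - 35) / 88
K = 237.9 mL/min


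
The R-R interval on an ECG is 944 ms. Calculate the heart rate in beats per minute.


HR = 60 / RR_interval(s)
RR = 944 ms = 0.944 s
HR = 60 / 0.944 = 63.56 bpm


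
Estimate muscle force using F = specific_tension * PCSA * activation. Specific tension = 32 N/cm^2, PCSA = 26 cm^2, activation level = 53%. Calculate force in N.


F = sigma * PCSA * activation
F = 32 * 26 * 0.53
F = 441 N


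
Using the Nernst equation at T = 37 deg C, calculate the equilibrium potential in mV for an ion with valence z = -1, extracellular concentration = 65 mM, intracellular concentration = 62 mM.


E = (RT/(zF)) * ln(C_out/C_in)
T = 37 + 273.15 = 310.15 K
E = (8.314 * 310.15 / (-1 * 96485)) * ln(65/62)
E = -1.263 mV


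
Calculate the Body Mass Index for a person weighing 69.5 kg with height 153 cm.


BMI = weight / height^2
height = 153 cm = 1.53 m
BMI = 69.5 / 1.53^2
BMI = 29.69 kg/m^2


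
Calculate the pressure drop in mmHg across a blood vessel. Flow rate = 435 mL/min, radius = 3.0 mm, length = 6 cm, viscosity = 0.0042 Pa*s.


dP = 8*mu*L*Q / (pi*r^4)
Q = 435 mL/min = 7.25e-06 m^3/s
dP = 57.4373 Pa = 57.4373 / 133.322 mmHg = 0.4308 mmHg


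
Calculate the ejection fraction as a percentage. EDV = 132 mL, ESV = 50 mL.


SV = EDV - ESV = 132 - 50 = 82 mL
EF = SV/EDV * 100 = 82/132 * 100
EF = 62.12%


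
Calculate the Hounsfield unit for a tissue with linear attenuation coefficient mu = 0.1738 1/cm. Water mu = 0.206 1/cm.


HU = ((mu_tissue - mu_water) / mu_water) * 1000
HU = ((0.1738 - 0.206) / 0.206) * 1000
HU = -156.3


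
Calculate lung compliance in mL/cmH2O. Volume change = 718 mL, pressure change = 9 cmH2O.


C = dV / dP
C = 718 / 9
C = 79.78 mL/cmH2O


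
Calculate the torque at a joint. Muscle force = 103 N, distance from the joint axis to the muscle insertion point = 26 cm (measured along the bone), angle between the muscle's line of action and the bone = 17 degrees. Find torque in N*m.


Torque = F * d * sin(theta)   (moment arm = d*sin(theta))
d = 26 cm = 0.26 m
Torque = 103 * 0.26 * sin(17)
Torque = 7.83 N*m


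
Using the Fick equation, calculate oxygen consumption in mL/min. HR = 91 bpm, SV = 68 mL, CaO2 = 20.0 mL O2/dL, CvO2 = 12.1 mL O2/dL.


CO = HR*SV = 91*68/1000 = 6.188 L/min
a-v O2 diff = 20.0 - 12.1 = 7.9 mL/dL
VO2 = CO * (CaO2-CvO2) * 10 dL/L
VO2 = 6.188 * 7.9 * 10
VO2 = 488.9 mL/min


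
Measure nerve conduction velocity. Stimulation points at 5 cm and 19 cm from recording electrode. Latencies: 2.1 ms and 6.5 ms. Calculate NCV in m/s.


Distance = (19 - 5) / 100 = 0.14 m
dt = (6.5 - 2.1) / 1000 = 0.0044 s
NCV = dist / dt = 31.82 m/s


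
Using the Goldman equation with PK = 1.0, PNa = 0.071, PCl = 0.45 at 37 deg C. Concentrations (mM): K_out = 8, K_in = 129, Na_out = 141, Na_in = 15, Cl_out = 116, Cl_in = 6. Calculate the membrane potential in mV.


Vm = (RT/F)*ln((PK*Ko + PNa*Nao + PCl*Cli)/(PK*Ki + PNa*Nai + PCl*Clo))
Numer = 20.711, Denom = 182.265
Vm = -58.12 mV


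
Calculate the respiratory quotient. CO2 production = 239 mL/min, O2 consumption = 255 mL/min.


RQ = VCO2 / VO2
RQ = 239 / 255
RQ = 0.9373


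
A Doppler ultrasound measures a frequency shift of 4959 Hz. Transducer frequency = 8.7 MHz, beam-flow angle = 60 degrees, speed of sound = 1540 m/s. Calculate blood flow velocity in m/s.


v = fd * c / (2 * f0 * cos(theta))
v = 4959 * 1540 / (2 * 8.7000e+06 * cos(60))
v = 0.8778 m/s


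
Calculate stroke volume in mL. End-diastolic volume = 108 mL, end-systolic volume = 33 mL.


SV = EDV - ESV
SV = 108 - 33
SV = 75 mL


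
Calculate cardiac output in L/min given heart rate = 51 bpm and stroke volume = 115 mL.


CO = HR * SV
CO = 51 * 115 / 1000
CO = 5.865 L/min


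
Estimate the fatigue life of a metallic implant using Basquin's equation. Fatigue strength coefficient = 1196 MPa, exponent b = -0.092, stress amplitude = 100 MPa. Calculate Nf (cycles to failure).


sigma_a = sigma_f' * (2Nf)^b
2Nf = (sigma_a/sigma_f')^(1/b)
2Nf = (100/1196)^(1/-0.092)
2Nf = 5.1816651e+11
Nf = 2.5908e+11


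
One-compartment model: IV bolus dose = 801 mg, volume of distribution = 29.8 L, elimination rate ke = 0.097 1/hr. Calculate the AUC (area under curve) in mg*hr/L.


C0 = Dose/Vd = 801/29.8 = 26.8792 mg/L
AUC = C0/ke = 26.8792/0.097
AUC = 277.1 mg*hr/L


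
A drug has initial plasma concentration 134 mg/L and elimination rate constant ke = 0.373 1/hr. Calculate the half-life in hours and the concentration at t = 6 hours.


t_half = ln(2) / ke = 0.693147 / 0.373 = 1.858 hr
C(t) = C0 * exp(-ke*t) = 134 * exp(-0.373*6)
C(6) = 14.29 mg/L


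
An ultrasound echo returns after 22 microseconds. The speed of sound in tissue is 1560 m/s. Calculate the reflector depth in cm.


depth = c * t / 2
t = 22 us = 2.2000e-05 s
depth = 1560 * 2.2000e-05 / 2
depth = 0.01716 m = 1.716 cm


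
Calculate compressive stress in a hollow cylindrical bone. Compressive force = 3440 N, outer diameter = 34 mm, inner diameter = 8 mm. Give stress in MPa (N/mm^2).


A = pi*(r_o^2 - r_i^2)
r_o = 17 mm, r_i = 4 mm
A = 857.655 mm^2
sigma = F/A = 3440 / 857.655
sigma = 4.011 MPa


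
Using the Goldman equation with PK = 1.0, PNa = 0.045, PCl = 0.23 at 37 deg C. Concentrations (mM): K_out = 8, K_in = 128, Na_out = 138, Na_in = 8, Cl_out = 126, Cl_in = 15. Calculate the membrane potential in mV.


Vm = (RT/F)*ln((PK*Ko + PNa*Nao + PCl*Cli)/(PK*Ki + PNa*Nai + PCl*Clo))
Numer = 17.66, Denom = 157.34
Vm = -58.45 mV


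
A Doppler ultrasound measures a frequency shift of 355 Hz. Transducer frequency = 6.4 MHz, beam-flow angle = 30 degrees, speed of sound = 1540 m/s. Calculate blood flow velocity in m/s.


v = fd * c / (2 * f0 * cos(theta))
v = 355 * 1540 / (2 * 6.4000e+06 * cos(30))
v = 0.04932 m/s


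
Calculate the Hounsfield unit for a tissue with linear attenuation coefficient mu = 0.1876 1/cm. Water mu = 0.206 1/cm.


HU = ((mu_tissue - mu_water) / mu_water) * 1000
HU = ((0.1876 - 0.206) / 0.206) * 1000
HU = -89.32


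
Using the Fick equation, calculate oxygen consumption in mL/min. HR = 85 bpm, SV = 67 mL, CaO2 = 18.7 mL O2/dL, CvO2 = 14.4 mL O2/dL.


CO = HR*SV = 85*67/1000 = 5.695 L/min
a-v O2 diff = 18.7 - 14.4 = 4.3 mL/dL
VO2 = CO * (CaO2-CvO2) * 10 dL/L
VO2 = 5.695 * 4.3 * 10
VO2 = 244.9 mL/min


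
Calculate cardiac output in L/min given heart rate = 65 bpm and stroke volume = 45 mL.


CO = HR * SV
CO = 65 * 45 / 1000
CO = 2.925 L/min


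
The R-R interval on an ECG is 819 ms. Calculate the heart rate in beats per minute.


HR = 60 / RR_interval(s)
RR = 819 ms = 0.819 s
HR = 60 / 0.819 = 73.26 bpm


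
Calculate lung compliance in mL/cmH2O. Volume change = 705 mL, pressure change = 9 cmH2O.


C = dV / dP
C = 705 / 9
C = 78.33 mL/cmH2O


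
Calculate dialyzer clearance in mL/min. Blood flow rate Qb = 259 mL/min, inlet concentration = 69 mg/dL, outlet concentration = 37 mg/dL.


K = Qb * (Cb_in - Cb_out) / Cb_in
K = 259 * (69 - 37) / 69
K = 120.1 mL/min


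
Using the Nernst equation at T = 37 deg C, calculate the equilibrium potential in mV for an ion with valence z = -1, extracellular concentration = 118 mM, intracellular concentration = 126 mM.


E = (RT/(zF)) * ln(C_out/C_in)
T = 37 + 273.15 = 310.15 K
E = (8.314 * 310.15 / (-1 * 96485)) * ln(118/126)
E = 1.753 mV


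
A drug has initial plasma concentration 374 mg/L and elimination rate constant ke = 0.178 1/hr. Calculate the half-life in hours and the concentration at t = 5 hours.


t_half = ln(2) / ke = 0.693147 / 0.178 = 3.894 hr
C(t) = C0 * exp(-ke*t) = 374 * exp(-0.178*5)
C(5) = 153.6 mg/L


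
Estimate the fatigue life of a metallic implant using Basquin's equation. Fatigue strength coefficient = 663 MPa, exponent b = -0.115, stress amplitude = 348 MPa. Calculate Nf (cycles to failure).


sigma_a = sigma_f' * (2Nf)^b
2Nf = (sigma_a/sigma_f')^(1/b)
2Nf = (348/663)^(1/-0.115)
2Nf = 271.77604
Nf = 135.9


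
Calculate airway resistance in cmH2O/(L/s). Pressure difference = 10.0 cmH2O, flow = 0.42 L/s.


R = dP / flow
R = 10.0 / 0.42
R = 23.81 cmH2O/(L/s)


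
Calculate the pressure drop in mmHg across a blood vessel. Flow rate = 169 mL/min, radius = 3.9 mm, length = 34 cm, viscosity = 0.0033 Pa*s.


dP = 8*mu*L*Q / (pi*r^4)
Q = 169 mL/min = 2.81667e-06 m^3/s
dP = 34.7865 Pa = 34.7865 / 133.322 mmHg = 0.2609 mmHg


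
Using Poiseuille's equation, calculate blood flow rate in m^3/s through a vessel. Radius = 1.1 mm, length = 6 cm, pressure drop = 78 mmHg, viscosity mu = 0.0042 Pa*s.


Q = pi*r^4*dP / (8*mu*L)
r = 0.0011 m, L = 0.06 m
dP = 78 mmHg = 10399.116 Pa
Q = 2.3726e-05 m^3/s


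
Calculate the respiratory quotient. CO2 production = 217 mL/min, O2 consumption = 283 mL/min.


RQ = VCO2 / VO2
RQ = 217 / 283
RQ = 0.7668


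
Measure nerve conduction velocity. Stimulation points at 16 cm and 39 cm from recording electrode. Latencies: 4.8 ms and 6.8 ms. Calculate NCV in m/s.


Distance = (39 - 16) / 100 = 0.23 m
dt = (6.8 - 4.8) / 1000 = 0.002 s
NCV = dist / dt = 115 m/s


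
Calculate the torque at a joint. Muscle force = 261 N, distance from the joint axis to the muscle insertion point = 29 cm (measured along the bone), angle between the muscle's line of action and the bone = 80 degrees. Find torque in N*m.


Torque = F * d * sin(theta)   (moment arm = d*sin(theta))
d = 29 cm = 0.29 m
Torque = 261 * 0.29 * sin(80)
Torque = 74.54 N*m


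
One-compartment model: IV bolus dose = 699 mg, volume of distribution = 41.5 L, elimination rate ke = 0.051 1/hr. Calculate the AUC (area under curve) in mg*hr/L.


C0 = Dose/Vd = 699/41.5 = 16.8434 mg/L
AUC = C0/ke = 16.8434/0.051
AUC = 330.3 mg*hr/L


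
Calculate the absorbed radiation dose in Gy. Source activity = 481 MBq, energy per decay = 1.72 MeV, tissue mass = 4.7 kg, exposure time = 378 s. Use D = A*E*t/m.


A = 481 MBq = 4.8100e+08 Bq
E = 1.72 MeV = 2.75544e-13 J
D = A*E*t/m = 4.8100e+08*2.75544e-13*378/4.7
D = 0.01066 Gy


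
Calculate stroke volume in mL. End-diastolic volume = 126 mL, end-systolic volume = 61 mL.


SV = EDV - ESV
SV = 126 - 61
SV = 65 mL


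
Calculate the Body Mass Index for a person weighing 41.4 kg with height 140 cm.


BMI = weight / height^2
height = 140 cm = 1.4 m
BMI = 41.4 / 1.4^2
BMI = 21.12 kg/m^2


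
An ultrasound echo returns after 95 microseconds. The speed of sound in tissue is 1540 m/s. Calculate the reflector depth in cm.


depth = c * t / 2
t = 95 us = 9.5000e-05 s
depth = 1540 * 9.5000e-05 / 2
depth = 0.07315 m = 7.315 cm


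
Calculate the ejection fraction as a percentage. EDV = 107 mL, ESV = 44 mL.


SV = EDV - ESV = 107 - 44 = 63 mL
EF = SV/EDV * 100 = 63/107 * 100
EF = 58.88%


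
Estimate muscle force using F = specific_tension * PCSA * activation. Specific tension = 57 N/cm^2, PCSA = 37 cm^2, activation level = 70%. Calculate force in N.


F = sigma * PCSA * activation
F = 57 * 37 * 0.7
F = 1476 N


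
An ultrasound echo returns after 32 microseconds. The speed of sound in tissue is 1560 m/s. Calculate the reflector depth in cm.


depth = c * t / 2
t = 32 us = 3.2000e-05 s
depth = 1560 * 3.2000e-05 / 2
depth = 0.02496 m = 2.496 cm


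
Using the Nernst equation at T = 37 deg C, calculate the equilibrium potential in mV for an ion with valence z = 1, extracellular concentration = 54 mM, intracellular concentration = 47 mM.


E = (RT/(zF)) * ln(C_out/C_in)
T = 37 + 273.15 = 310.15 K
E = (8.314 * 310.15 / (1 * 96485)) * ln(54/47)
E = 3.71 mV


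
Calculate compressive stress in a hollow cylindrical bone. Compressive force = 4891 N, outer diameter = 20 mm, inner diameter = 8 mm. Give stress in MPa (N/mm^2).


A = pi*(r_o^2 - r_i^2)
r_o = 10 mm, r_i = 4 mm
A = 263.894 mm^2
sigma = F/A = 4891 / 263.894
sigma = 18.53 MPa


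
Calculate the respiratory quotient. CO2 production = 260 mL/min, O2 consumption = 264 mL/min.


RQ = VCO2 / VO2
RQ = 260 / 264
RQ = 0.9848


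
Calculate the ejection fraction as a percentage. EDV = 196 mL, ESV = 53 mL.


SV = EDV - ESV = 196 - 53 = 143 mL
EF = SV/EDV * 100 = 143/196 * 100
EF = 72.96%


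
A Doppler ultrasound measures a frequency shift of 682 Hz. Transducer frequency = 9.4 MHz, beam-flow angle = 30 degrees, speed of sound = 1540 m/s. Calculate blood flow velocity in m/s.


v = fd * c / (2 * f0 * cos(theta))
v = 682 * 1540 / (2 * 9.4000e+06 * cos(30))
v = 0.06451 m/s


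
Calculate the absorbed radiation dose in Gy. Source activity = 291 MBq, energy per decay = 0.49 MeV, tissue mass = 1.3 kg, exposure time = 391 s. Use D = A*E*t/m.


A = 291 MBq = 2.9100e+08 Bq
E = 0.49 MeV = 7.8498e-14 J
D = A*E*t/m = 2.9100e+08*7.8498e-14*391/1.3
D = 0.00687 Gy


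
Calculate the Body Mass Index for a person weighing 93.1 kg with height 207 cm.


BMI = weight / height^2
height = 207 cm = 2.07 m
BMI = 93.1 / 2.07^2
BMI = 21.73 kg/m^2


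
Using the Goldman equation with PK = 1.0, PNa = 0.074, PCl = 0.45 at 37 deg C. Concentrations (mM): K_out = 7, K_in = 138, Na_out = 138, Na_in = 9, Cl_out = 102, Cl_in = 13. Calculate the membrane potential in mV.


Vm = (RT/F)*ln((PK*Ko + PNa*Nao + PCl*Cli)/(PK*Ki + PNa*Nai + PCl*Clo))
Numer = 23.062, Denom = 184.566
Vm = -55.58 mV


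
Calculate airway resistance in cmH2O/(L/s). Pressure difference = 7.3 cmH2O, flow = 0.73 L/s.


R = dP / flow
R = 7.3 / 0.73
R = 10 cmH2O/(L/s)


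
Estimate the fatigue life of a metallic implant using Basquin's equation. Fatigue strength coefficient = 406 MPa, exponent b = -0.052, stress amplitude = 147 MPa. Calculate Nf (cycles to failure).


sigma_a = sigma_f' * (2Nf)^b
2Nf = (sigma_a/sigma_f')^(1/b)
2Nf = (147/406)^(1/-0.052)
2Nf = 3.0533927e+08
Nf = 1.5267e+08


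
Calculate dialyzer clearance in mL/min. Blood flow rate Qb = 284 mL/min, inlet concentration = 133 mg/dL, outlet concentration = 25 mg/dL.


K = Qb * (Cb_in - Cb_out) / Cb_in
K = 284 * (133 - 25) / 133
K = 230.6 mL/min


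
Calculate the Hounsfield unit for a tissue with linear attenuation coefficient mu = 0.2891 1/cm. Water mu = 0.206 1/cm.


HU = ((mu_tissue - mu_water) / mu_water) * 1000
HU = ((0.2891 - 0.206) / 0.206) * 1000
HU = 403.4


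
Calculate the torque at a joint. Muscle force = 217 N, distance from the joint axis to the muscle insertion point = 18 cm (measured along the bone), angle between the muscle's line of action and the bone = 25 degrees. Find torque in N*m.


Torque = F * d * sin(theta)   (moment arm = d*sin(theta))
d = 18 cm = 0.18 m
Torque = 217 * 0.18 * sin(25)
Torque = 16.51 N*m


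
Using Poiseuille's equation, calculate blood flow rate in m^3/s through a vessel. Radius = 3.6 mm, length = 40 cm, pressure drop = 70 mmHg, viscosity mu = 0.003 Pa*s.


Q = pi*r^4*dP / (8*mu*L)
r = 0.0036 m, L = 0.4 m
dP = 70 mmHg = 9332.54 Pa
Q = 5.1297e-04 m^3/s


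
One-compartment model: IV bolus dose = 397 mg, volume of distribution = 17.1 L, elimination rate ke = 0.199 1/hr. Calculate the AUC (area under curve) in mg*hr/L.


C0 = Dose/Vd = 397/17.1 = 23.2164 mg/L
AUC = C0/ke = 23.2164/0.199
AUC = 116.7 mg*hr/L


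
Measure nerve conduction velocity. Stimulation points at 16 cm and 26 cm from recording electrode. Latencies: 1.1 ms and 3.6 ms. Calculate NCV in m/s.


Distance = (26 - 16) / 100 = 0.1 m
dt = (3.6 - 1.1) / 1000 = 0.0025 s
NCV = dist / dt = 40 m/s


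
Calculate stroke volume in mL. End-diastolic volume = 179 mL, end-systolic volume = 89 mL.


SV = EDV - ESV
SV = 179 - 89
SV = 90 mL


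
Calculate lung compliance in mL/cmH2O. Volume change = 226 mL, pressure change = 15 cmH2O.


C = dV / dP
C = 226 / 15
C = 15.07 mL/cmH2O


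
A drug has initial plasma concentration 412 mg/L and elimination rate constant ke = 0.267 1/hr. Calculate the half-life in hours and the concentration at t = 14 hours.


t_half = ln(2) / ke = 0.693147 / 0.267 = 2.596 hr
C(t) = C0 * exp(-ke*t) = 412 * exp(-0.267*14)
C(14) = 9.806 mg/L


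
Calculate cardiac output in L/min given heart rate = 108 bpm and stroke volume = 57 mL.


CO = HR * SV
CO = 108 * 57 / 1000
CO = 6.156 L/min


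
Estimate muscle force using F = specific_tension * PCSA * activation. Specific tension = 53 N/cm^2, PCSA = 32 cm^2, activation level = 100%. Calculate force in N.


F = sigma * PCSA * activation
F = 53 * 32 * 1
F = 1696 N


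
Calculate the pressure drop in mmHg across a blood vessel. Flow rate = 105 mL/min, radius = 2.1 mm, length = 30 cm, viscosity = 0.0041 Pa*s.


dP = 8*mu*L*Q / (pi*r^4)
Q = 105 mL/min = 1.75e-06 m^3/s
dP = 281.842 Pa = 281.842 / 133.322 mmHg = 2.114 mmHg


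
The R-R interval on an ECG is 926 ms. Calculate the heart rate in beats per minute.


HR = 60 / RR_interval(s)
RR = 926 ms = 0.926 s
HR = 60 / 0.926 = 64.79 bpm


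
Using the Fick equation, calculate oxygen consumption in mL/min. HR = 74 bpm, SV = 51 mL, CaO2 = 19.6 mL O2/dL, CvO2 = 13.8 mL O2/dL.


CO = HR*SV = 74*51/1000 = 3.774 L/min
a-v O2 diff = 19.6 - 13.8 = 5.8 mL/dL
VO2 = CO * (CaO2-CvO2) * 10 dL/L
VO2 = 3.774 * 5.8 * 10
VO2 = 218.9 mL/min


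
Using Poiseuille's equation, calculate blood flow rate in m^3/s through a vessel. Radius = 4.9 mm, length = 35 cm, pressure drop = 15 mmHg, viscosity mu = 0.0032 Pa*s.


Q = pi*r^4*dP / (8*mu*L)
r = 0.0049 m, L = 0.35 m
dP = 15 mmHg = 1999.83 Pa
Q = 4.0422e-04 m^3/s


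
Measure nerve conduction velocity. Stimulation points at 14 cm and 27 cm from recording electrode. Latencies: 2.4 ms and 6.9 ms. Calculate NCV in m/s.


Distance = (27 - 14) / 100 = 0.13 m
dt = (6.9 - 2.4) / 1000 = 0.0045 s
NCV = dist / dt = 28.89 m/s


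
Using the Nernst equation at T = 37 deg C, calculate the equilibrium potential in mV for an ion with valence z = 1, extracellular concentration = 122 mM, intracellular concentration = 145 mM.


E = (RT/(zF)) * ln(C_out/C_in)
T = 37 + 273.15 = 310.15 K
E = (8.314 * 310.15 / (1 * 96485)) * ln(122/145)
E = -4.616 mV


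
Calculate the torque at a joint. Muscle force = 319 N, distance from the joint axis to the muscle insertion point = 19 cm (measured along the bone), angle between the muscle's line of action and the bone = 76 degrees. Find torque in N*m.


Torque = F * d * sin(theta)   (moment arm = d*sin(theta))
d = 19 cm = 0.19 m
Torque = 319 * 0.19 * sin(76)
Torque = 58.81 N*m


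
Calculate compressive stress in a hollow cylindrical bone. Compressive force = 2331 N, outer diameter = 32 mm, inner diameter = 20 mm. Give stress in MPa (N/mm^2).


A = pi*(r_o^2 - r_i^2)
r_o = 16 mm, r_i = 10 mm
A = 490.088 mm^2
sigma = F/A = 2331 / 490.088
sigma = 4.756 MPa


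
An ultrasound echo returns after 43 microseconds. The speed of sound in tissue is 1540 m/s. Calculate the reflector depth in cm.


depth = c * t / 2
t = 43 us = 4.3000e-05 s
depth = 1540 * 4.3000e-05 / 2
depth = 0.03311 m = 3.311 cm


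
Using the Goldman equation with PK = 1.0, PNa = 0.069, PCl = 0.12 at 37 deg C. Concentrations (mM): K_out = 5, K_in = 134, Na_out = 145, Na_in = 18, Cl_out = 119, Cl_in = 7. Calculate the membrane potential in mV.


Vm = (RT/F)*ln((PK*Ko + PNa*Nao + PCl*Cli)/(PK*Ki + PNa*Nai + PCl*Clo))
Numer = 15.845, Denom = 149.522
Vm = -59.99 mV


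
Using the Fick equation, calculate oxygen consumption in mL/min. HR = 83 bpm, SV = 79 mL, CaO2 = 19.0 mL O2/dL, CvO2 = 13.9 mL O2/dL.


CO = HR*SV = 83*79/1000 = 6.557 L/min
a-v O2 diff = 19.0 - 13.9 = 5.1 mL/dL
VO2 = CO * (CaO2-CvO2) * 10 dL/L
VO2 = 6.557 * 5.1 * 10
VO2 = 334.4 mL/min


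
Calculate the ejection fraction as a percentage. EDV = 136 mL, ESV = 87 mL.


SV = EDV - ESV = 136 - 87 = 49 mL
EF = SV/EDV * 100 = 49/136 * 100
EF = 36.03%


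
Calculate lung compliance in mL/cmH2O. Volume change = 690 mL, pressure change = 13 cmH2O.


C = dV / dP
C = 690 / 13
C = 53.08 mL/cmH2O


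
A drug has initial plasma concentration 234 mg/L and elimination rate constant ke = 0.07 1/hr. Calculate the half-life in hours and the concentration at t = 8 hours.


t_half = ln(2) / ke = 0.693147 / 0.07 = 9.902 hr
C(t) = C0 * exp(-ke*t) = 234 * exp(-0.07*8)
C(8) = 133.7 mg/L


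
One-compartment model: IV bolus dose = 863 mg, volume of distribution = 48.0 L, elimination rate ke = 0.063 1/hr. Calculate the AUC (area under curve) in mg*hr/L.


C0 = Dose/Vd = 863/48.0 = 17.9792 mg/L
AUC = C0/ke = 17.9792/0.063
AUC = 285.4 mg*hr/L


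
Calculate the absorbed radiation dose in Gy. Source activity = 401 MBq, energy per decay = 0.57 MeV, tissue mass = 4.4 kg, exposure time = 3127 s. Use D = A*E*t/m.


A = 401 MBq = 4.0100e+08 Bq
E = 0.57 MeV = 9.1314e-14 J
D = A*E*t/m = 4.0100e+08*9.1314e-14*3127/4.4
D = 0.02602 Gy


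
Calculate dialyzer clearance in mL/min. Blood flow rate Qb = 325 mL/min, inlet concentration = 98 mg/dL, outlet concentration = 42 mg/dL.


K = Qb * (Cb_in - Cb_out) / Cb_in
K = 325 * (98 - 42) / 98
K = 185.7 mL/min


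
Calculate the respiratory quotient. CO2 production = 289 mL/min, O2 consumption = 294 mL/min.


RQ = VCO2 / VO2
RQ = 289 / 294
RQ = 0.983


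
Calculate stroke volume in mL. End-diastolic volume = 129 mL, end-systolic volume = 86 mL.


SV = EDV - ESV
SV = 129 - 86
SV = 43 mL


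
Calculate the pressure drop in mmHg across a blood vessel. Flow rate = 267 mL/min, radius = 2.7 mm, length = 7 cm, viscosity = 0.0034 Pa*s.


dP = 8*mu*L*Q / (pi*r^4)
Q = 267 mL/min = 4.45e-06 m^3/s
dP = 50.7484 Pa = 50.7484 / 133.322 mmHg = 0.3806 mmHg


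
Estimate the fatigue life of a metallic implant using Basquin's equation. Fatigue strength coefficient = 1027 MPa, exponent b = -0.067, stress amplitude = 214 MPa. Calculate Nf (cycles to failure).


sigma_a = sigma_f' * (2Nf)^b
2Nf = (sigma_a/sigma_f')^(1/b)
2Nf = (214/1027)^(1/-0.067)
2Nf = 1.4672951e+10
Nf = 7.3365e+09


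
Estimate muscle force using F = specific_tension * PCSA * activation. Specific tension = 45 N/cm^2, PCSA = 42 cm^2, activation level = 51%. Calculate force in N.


F = sigma * PCSA * activation
F = 45 * 42 * 0.51
F = 963.9 N


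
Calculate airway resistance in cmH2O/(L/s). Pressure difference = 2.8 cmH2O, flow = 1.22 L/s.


R = dP / flow
R = 2.8 / 1.22
R = 2.295 cmH2O/(L/s)


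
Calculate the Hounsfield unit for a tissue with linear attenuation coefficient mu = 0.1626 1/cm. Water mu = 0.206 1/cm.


HU = ((mu_tissue - mu_water) / mu_water) * 1000
HU = ((0.1626 - 0.206) / 0.206) * 1000
HU = -210.7


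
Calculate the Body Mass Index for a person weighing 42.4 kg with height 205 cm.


BMI = weight / height^2
height = 205 cm = 2.05 m
BMI = 42.4 / 2.05^2
BMI = 10.09 kg/m^2


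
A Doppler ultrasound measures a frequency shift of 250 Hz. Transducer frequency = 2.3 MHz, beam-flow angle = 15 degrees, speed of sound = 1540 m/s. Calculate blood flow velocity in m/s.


v = fd * c / (2 * f0 * cos(theta))
v = 250 * 1540 / (2 * 2.3000e+06 * cos(15))
v = 0.08665 m/s


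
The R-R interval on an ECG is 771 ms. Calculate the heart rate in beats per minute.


HR = 60 / RR_interval(s)
RR = 771 ms = 0.771 s
HR = 60 / 0.771 = 77.82 bpm


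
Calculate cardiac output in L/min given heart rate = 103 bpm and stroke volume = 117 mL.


CO = HR * SV
CO = 103 * 117 / 1000
CO = 12.05 L/min


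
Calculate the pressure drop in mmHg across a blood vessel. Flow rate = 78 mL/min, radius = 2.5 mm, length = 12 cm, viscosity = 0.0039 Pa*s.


dP = 8*mu*L*Q / (pi*r^4)
Q = 78 mL/min = 1.3e-06 m^3/s
dP = 39.6615 Pa = 39.6615 / 133.322 mmHg = 0.2975 mmHg


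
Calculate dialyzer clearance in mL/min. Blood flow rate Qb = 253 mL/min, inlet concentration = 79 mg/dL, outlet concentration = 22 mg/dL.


K = Qb * (Cb_in - Cb_out) / Cb_in
K = 253 * (79 - 22) / 79
K = 182.5 mL/min


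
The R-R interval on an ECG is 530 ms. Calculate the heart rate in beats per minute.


HR = 60 / RR_interval(s)
RR = 530 ms = 0.53 s
HR = 60 / 0.53 = 113.2 bpm


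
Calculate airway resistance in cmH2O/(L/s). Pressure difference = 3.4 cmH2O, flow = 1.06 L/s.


R = dP / flow
R = 3.4 / 1.06
R = 3.208 cmH2O/(L/s)


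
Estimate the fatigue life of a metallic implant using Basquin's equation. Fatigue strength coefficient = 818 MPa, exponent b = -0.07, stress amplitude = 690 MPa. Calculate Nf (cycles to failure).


sigma_a = sigma_f' * (2Nf)^b
2Nf = (sigma_a/sigma_f')^(1/b)
2Nf = (690/818)^(1/-0.07)
2Nf = 11.370367
Nf = 5.685


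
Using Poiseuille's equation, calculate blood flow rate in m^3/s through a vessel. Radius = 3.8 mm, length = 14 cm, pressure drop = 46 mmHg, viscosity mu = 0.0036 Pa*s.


Q = pi*r^4*dP / (8*mu*L)
r = 0.0038 m, L = 0.14 m
dP = 46 mmHg = 6132.812 Pa
Q = 9.9638e-04 m^3/s


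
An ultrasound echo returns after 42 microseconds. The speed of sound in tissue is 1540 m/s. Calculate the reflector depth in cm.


depth = c * t / 2
t = 42 us = 4.2000e-05 s
depth = 1540 * 4.2000e-05 / 2
depth = 0.03234 m = 3.234 cm


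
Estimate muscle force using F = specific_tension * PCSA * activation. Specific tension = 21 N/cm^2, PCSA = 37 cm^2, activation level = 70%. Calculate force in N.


F = sigma * PCSA * activation
F = 21 * 37 * 0.7
F = 543.9 N


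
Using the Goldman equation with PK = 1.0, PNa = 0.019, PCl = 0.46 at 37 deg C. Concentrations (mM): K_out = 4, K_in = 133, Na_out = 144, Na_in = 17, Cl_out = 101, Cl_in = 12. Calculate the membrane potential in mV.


Vm = (RT/F)*ln((PK*Ko + PNa*Nao + PCl*Cli)/(PK*Ki + PNa*Nai + PCl*Clo))
Numer = 12.256, Denom = 179.783
Vm = -71.78 mV


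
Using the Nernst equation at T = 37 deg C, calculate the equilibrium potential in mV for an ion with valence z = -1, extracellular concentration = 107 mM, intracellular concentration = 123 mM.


E = (RT/(zF)) * ln(C_out/C_in)
T = 37 + 273.15 = 310.15 K
E = (8.314 * 310.15 / (-1 * 96485)) * ln(107/123)
E = 3.724 mV


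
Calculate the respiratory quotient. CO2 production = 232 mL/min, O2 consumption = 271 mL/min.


RQ = VCO2 / VO2
RQ = 232 / 271
RQ = 0.8561


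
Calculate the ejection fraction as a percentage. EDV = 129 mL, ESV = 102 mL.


SV = EDV - ESV = 129 - 102 = 27 mL
EF = SV/EDV * 100 = 27/129 * 100
EF = 20.93%


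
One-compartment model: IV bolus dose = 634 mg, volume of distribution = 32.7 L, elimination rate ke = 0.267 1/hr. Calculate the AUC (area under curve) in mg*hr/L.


C0 = Dose/Vd = 634/32.7 = 19.3884 mg/L
AUC = C0/ke = 19.3884/0.267
AUC = 72.62 mg*hr/L


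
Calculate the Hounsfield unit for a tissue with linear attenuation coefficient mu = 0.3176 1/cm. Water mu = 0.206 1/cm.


HU = ((mu_tissue - mu_water) / mu_water) * 1000
HU = ((0.3176 - 0.206) / 0.206) * 1000
HU = 541.7


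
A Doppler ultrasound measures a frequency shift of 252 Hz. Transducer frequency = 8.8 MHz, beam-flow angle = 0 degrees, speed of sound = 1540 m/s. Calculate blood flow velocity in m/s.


v = fd * c / (2 * f0 * cos(theta))
v = 252 * 1540 / (2 * 8.8000e+06 * cos(0))
v = 0.02205 m/s


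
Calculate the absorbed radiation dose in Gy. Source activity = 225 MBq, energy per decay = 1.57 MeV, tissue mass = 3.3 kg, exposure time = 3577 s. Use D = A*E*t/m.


A = 225 MBq = 2.2500e+08 Bq
E = 1.57 MeV = 2.51514e-13 J
D = A*E*t/m = 2.2500e+08*2.51514e-13*3577/3.3
D = 0.06134 Gy


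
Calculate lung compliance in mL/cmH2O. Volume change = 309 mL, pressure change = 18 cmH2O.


C = dV / dP
C = 309 / 18
C = 17.17 mL/cmH2O


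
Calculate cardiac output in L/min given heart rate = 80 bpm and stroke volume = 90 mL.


CO = HR * SV
CO = 80 * 90 / 1000
CO = 7.2 L/min


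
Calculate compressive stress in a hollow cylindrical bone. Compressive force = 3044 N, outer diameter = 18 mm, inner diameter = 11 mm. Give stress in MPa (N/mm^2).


A = pi*(r_o^2 - r_i^2)
r_o = 9 mm, r_i = 5.5 mm
A = 159.436 mm^2
sigma = F/A = 3044 / 159.436
sigma = 19.09 MPa


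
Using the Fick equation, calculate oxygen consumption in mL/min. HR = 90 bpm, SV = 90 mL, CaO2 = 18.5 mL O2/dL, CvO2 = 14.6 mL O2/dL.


CO = HR*SV = 90*90/1000 = 8.1 L/min
a-v O2 diff = 18.5 - 14.6 = 3.9 mL/dL
VO2 = CO * (CaO2-CvO2) * 10 dL/L
VO2 = 8.1 * 3.9 * 10
VO2 = 315.9 mL/min


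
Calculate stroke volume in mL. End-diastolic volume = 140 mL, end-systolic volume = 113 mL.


SV = EDV - ESV
SV = 140 - 113
SV = 27 mL


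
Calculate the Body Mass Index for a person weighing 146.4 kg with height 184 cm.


BMI = weight / height^2
height = 184 cm = 1.84 m
BMI = 146.4 / 1.84^2
BMI = 43.24 kg/m^2


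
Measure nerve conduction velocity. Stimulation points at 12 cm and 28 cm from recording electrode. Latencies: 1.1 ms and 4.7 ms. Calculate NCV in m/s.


Distance = (28 - 12) / 100 = 0.16 m
dt = (4.7 - 1.1) / 1000 = 0.0036 s
NCV = dist / dt = 44.44 m/s


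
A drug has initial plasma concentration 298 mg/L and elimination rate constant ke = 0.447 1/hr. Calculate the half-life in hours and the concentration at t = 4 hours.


t_half = ln(2) / ke = 0.693147 / 0.447 = 1.551 hr
C(t) = C0 * exp(-ke*t) = 298 * exp(-0.447*4)
C(4) = 49.85 mg/L


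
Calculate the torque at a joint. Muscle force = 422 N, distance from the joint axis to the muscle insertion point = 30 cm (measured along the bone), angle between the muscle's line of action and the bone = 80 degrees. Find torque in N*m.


Torque = F * d * sin(theta)   (moment arm = d*sin(theta))
d = 30 cm = 0.3 m
Torque = 422 * 0.3 * sin(80)
Torque = 124.7 N*m


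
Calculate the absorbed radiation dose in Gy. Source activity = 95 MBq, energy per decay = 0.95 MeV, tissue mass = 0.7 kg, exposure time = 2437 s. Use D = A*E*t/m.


A = 95 MBq = 9.5000e+07 Bq
E = 0.95 MeV = 1.5219e-13 J
D = A*E*t/m = 9.5000e+07*1.5219e-13*2437/0.7
D = 0.05033 Gy


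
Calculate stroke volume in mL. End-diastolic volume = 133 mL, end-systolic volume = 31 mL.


SV = EDV - ESV
SV = 133 - 31
SV = 102 mL


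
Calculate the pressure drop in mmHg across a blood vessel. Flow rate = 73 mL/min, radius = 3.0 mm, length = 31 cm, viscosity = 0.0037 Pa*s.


dP = 8*mu*L*Q / (pi*r^4)
Q = 73 mL/min = 1.21667e-06 m^3/s
dP = 43.8724 Pa = 43.8724 / 133.322 mmHg = 0.3291 mmHg


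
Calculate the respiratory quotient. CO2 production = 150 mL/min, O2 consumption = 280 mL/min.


RQ = VCO2 / VO2
RQ = 150 / 280
RQ = 0.5357


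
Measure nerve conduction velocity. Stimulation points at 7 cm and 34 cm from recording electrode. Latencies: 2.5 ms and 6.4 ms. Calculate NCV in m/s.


Distance = (34 - 7) / 100 = 0.27 m
dt = (6.4 - 2.5) / 1000 = 0.0039 s
NCV = dist / dt = 69.23 m/s


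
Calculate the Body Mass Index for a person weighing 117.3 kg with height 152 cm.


BMI = weight / height^2
height = 152 cm = 1.52 m
BMI = 117.3 / 1.52^2
BMI = 50.77 kg/m^2


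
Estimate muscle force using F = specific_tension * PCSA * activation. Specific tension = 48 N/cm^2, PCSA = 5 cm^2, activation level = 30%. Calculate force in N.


F = sigma * PCSA * activation
F = 48 * 5 * 0.3
F = 72 N


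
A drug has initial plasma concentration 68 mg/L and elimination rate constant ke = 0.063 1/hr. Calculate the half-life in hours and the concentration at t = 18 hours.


t_half = ln(2) / ke = 0.693147 / 0.063 = 11 hr
C(t) = C0 * exp(-ke*t) = 68 * exp(-0.063*18)
C(18) = 21.88 mg/L


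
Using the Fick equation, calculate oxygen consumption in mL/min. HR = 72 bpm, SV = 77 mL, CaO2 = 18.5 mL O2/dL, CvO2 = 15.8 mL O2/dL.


CO = HR*SV = 72*77/1000 = 5.544 L/min
a-v O2 diff = 18.5 - 15.8 = 2.7 mL/dL
VO2 = CO * (CaO2-CvO2) * 10 dL/L
VO2 = 5.544 * 2.7 * 10
VO2 = 149.7 mL/min


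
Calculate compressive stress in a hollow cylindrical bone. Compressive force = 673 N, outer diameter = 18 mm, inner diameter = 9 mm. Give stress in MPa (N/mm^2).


A = pi*(r_o^2 - r_i^2)
r_o = 9 mm, r_i = 4.5 mm
A = 190.852 mm^2
sigma = F/A = 673 / 190.852
sigma = 3.526 MPa


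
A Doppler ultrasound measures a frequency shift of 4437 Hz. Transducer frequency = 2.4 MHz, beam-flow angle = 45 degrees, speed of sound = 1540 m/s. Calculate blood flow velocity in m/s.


v = fd * c / (2 * f0 * cos(theta))
v = 4437 * 1540 / (2 * 2.4000e+06 * cos(45))
v = 2.013 m/s


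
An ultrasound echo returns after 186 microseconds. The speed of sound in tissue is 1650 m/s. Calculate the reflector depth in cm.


depth = c * t / 2
t = 186 us = 1.8600e-04 s
depth = 1650 * 1.8600e-04 / 2
depth = 0.15345 m = 15.345 cm


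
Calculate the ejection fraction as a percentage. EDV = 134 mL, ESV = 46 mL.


SV = EDV - ESV = 134 - 46 = 88 mL
EF = SV/EDV * 100 = 88/134 * 100
EF = 65.67%
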